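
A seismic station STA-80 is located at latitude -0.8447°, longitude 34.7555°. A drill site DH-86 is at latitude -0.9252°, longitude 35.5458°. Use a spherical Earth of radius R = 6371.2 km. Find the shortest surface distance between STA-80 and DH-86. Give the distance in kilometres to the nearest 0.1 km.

Δφ = -0.0805°,  Δλ = 0.7903°
a = sin²(Δφ/2) + cos φ₁ cos φ₂ sin²(Δλ/2) = 0.000048
c = 2·arcsin(√a) = 0.013863 rad = 0.7943°
d = R·c = 6371.2 × 0.013863 = 88.3 km

88.3 km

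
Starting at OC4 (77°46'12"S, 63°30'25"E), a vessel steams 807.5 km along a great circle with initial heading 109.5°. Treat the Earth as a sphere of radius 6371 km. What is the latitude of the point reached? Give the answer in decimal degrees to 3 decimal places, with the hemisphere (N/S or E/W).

OC4: φ = -77.77000°, λ = +63.50694°
δ = d/R = 807.5/6371 = 0.126746 rad
φ₂ = arcsin(sin φ₁ cos δ + cos φ₁ sin δ cos θ)
   = arcsin(-0.97731·0.99198 + 0.21184·0.12641·-0.33381) = -78.07091°
λ₂ = λ₁ + atan2(sin θ sin δ cos φ₁, cos δ − sin φ₁ sin φ₂) = 98.70948°

78.071°S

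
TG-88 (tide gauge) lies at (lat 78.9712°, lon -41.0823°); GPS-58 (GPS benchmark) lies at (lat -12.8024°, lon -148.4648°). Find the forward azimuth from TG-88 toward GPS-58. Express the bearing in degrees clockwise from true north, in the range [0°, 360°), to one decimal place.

284.7°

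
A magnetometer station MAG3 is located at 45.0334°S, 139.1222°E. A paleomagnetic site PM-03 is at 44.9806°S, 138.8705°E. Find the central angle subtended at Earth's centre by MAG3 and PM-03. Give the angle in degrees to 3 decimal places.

Δφ = 0.0528°,  Δλ = -0.2517°
a = sin²(Δφ/2) + cos φ₁ cos φ₂ sin²(Δλ/2) = 0.000003
c = 2·arcsin(√a) = 0.003240 rad = 0.1856°

0.186°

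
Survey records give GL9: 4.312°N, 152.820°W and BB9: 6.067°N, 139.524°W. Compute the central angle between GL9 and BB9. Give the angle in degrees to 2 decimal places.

Δφ = 1.7550°,  Δλ = 13.2960°
a = sin²(Δφ/2) + cos φ₁ cos φ₂ sin²(Δλ/2) = 0.013524
c = 2·arcsin(√a) = 0.233115 rad = 13.3565°

13.36°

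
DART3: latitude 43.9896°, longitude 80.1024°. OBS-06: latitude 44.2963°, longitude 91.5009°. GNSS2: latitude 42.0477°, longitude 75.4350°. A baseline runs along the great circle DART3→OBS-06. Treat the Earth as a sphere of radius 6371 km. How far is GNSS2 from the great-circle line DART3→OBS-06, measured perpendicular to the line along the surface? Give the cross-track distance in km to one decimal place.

162.8 km

δ₁₃ = central angle DART3→GNSS2 = 0.068512 rad  (haversine)
θ₁₃ = bearing DART3→GNSS2 = 241.965°,  θ₁₂ = bearing DART3→OBS-06 = 83.884°
dₓₜ = R·arcsin(sin δ₁₃ · sin(θ₁₃ − θ₁₂)) = 6371·arcsin(0.06846·sin(158.082°)) = 162.825 km
|dₓₜ| = 162.825 km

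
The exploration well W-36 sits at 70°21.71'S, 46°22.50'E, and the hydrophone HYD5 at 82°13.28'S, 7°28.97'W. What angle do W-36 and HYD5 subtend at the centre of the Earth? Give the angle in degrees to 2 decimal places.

16.26°

W-36: φ = -70.36183°, λ = +46.37500°
HYD5: φ = -82.22133°, λ = -7.48283°
Δφ = -11.8595°,  Δλ = -53.8578°
a = sin²(Δφ/2) + cos φ₁ cos φ₂ sin²(Δλ/2) = 0.020002
c = 2·arcsin(√a) = 0.283811 rad = 16.2612°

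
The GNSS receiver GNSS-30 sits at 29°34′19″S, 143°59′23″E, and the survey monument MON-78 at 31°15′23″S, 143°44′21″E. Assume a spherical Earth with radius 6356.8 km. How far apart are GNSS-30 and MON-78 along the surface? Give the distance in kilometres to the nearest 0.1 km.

188.4 km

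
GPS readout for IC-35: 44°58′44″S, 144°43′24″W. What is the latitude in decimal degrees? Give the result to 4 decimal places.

44.9789°S

44° + 58′/60 + 44″/3600 = 44 + 0.96667 + 0.01222 = 44.9789°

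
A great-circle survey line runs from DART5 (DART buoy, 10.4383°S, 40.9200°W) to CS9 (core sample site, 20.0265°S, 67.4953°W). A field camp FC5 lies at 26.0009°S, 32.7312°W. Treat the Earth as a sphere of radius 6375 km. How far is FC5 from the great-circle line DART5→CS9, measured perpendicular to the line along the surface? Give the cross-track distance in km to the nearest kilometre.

δ₁₃ = central angle DART5→FC5 = 0.303402 rad  (haversine)
θ₁₃ = bearing DART5→FC5 = 154.628°,  θ₁₂ = bearing DART5→CS9 = 246.295°
dₓₜ = R·arcsin(sin δ₁₃ · sin(θ₁₃ − θ₁₂)) = 6375·arcsin(0.29877·sin(-91.667°)) = -1933.343 km
|dₓₜ| = 1933.343 km

1933 km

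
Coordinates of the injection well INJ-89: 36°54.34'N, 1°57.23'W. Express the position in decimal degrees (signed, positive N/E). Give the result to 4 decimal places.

+36.9057°, -1.9538°

lat: 36.9057° N → +36.9057°
lon: 1.9538° W → -1.9538°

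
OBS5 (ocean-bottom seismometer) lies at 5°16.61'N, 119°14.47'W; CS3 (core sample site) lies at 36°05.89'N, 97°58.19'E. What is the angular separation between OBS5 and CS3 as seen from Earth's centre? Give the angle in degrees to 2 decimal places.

125.92°

OBS5: φ = +5.27683°, λ = -119.24117°
CS3: φ = +36.09817°, λ = +97.96983°
Δφ = 30.8213°,  Δλ = -142.7890°
a = sin²(Δφ/2) + cos φ₁ cos φ₂ sin²(Δλ/2) = 0.793299
c = 2·arcsin(√a) = 2.197647 rad = 125.9159°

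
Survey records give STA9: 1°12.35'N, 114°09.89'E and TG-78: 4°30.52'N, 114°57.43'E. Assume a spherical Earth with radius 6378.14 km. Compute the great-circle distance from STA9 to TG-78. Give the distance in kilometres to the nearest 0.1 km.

378.1 km

STA9: φ = +1.20583°, λ = +114.16483°
TG-78: φ = +4.50867°, λ = +114.95717°
Δφ = 3.3028°,  Δλ = 0.7923°
a = sin²(Δφ/2) + cos φ₁ cos φ₂ sin²(Δλ/2) = 0.000878
c = 2·arcsin(√a) = 0.059276 rad = 3.3963°
d = R·c = 6378.14 × 0.059276 = 378.1 km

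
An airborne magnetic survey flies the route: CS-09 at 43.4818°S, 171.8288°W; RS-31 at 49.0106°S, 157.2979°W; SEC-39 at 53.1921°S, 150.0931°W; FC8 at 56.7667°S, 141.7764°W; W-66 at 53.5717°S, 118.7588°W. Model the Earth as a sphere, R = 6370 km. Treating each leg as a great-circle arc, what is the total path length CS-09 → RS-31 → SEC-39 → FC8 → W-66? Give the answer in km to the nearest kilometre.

CS-09→RS-31: c = 0.199710 rad, d = 1272.16 km
RS-31→SEC-39: c = 0.107428 rad, d = 684.32 km
SEC-39→FC8: c = 0.103957 rad, d = 662.20 km
FC8→W-66: c = 0.234909 rad, d = 1496.37 km
Total = 1272.16 + 684.32 + 662.20 + 1496.37 = 4115.04 km

4115 km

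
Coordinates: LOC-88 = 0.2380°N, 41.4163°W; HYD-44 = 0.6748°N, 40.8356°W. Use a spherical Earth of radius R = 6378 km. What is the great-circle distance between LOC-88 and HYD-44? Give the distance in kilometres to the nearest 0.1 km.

80.9 km

Δφ = 0.4368°,  Δλ = 0.5807°
a = sin²(Δφ/2) + cos φ₁ cos φ₂ sin²(Δλ/2) = 0.000040
c = 2·arcsin(√a) = 0.012682 rad = 0.7266°
d = R·c = 6378 × 0.012682 = 80.9 km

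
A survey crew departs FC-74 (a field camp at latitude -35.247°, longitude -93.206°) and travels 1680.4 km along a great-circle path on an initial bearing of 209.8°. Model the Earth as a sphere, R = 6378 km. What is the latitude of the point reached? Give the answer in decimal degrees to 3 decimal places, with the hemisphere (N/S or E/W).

47.881°S

δ = d/R = 1680.4/6378 = 0.263468 rad
φ₂ = arcsin(sin φ₁ cos δ + cos φ₁ sin δ cos θ)
   = arcsin(-0.57710·0.96549 + 0.81667·0.26043·-0.86777) = -47.88070°
λ₂ = λ₁ + atan2(sin θ sin δ cos φ₁, cos δ − sin φ₁ sin φ₂) = -104.33275°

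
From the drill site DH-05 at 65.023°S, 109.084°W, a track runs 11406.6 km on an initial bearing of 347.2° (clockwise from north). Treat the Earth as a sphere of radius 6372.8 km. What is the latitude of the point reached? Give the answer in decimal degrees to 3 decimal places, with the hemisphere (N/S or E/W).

δ = d/R = 11406.6/6372.8 = 1.789888 rad
φ₂ = arcsin(sin φ₁ cos δ + cos φ₁ sin δ cos θ)
   = arcsin(-0.90648·-0.21734 + 0.42225·0.97610·0.97515) = 36.79365°
λ₂ = λ₁ + atan2(sin θ sin δ cos φ₁, cos δ − sin φ₁ sin φ₂) = -124.75102°

36.794°N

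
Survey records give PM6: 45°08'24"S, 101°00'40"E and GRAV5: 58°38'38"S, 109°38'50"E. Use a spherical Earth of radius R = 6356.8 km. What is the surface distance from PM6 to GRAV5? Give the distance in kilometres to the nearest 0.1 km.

PM6: φ = -45.14000°, λ = +101.01111°
GRAV5: φ = -58.64389°, λ = +109.64722°
Δφ = -13.5039°,  Δλ = 8.6361°
a = sin²(Δφ/2) + cos φ₁ cos φ₂ sin²(Δλ/2) = 0.015904
c = 2·arcsin(√a) = 0.252894 rad = 14.4897°
d = R·c = 6356.8 × 0.252894 = 1607.6 km

1607.6 km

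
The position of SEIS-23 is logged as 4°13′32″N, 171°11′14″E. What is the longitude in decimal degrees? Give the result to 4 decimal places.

171.1872°E

171° + 11′/60 + 14″/3600 = 171 + 0.18333 + 0.00389 = 171.1872°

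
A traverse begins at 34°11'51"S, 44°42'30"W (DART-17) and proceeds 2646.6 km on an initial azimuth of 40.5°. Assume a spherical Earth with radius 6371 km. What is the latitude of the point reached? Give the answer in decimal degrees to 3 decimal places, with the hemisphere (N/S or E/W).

DART-17: φ = -34.19750°, λ = -44.70833°
δ = d/R = 2646.6/6371 = 0.415414 rad
φ₂ = arcsin(sin φ₁ cos δ + cos φ₁ sin δ cos θ)
   = arcsin(-0.56205·0.91495 + 0.82711·0.40357·0.76041) = -15.09536°
λ₂ = λ₁ + atan2(sin θ sin δ cos φ₁, cos δ − sin φ₁ sin φ₂) = -28.95694°

15.095°S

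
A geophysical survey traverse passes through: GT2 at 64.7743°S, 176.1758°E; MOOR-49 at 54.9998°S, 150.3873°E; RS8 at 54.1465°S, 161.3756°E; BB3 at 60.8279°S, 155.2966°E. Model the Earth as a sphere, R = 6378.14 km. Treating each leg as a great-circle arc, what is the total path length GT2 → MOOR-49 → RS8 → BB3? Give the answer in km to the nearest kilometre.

GT2→MOOR-49: c = 0.279702 rad, d = 1783.98 km
MOOR-49→RS8: c = 0.112043 rad, d = 714.62 km
RS8→BB3: c = 0.129682 rad, d = 827.13 km
Total = 1783.98 + 714.62 + 827.13 = 3325.73 km

3326 km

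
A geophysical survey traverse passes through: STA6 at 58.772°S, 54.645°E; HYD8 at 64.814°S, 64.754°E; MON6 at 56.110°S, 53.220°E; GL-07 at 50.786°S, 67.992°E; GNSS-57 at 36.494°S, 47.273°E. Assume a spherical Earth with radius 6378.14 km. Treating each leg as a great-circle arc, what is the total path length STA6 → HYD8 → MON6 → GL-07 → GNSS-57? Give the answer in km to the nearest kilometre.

5441 km

STA6→HYD8: c = 0.134116 rad, d = 855.41 km
HYD8→MON6: c = 0.180848 rad, d = 1153.47 km
MON6→GL-07: c = 0.178932 rad, d = 1141.25 km
GL-07→GNSS-57: c = 0.359196 rad, d = 2291.00 km
Total = 855.41 + 1153.47 + 1141.25 + 2291.00 = 5441.14 km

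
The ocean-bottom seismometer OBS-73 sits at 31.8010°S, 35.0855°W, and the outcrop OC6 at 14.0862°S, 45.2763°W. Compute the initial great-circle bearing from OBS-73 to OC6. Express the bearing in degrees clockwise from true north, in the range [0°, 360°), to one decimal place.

329.9°

Δλ = -10.1908°
y = sin Δλ · cos φ₂ = -0.171607
x = cos φ₁ sin φ₂ − sin φ₁ cos φ₂ cos Δλ = 0.296216
θ = atan2(y, x) = -30.0850° → 329.9150° (mod 360°)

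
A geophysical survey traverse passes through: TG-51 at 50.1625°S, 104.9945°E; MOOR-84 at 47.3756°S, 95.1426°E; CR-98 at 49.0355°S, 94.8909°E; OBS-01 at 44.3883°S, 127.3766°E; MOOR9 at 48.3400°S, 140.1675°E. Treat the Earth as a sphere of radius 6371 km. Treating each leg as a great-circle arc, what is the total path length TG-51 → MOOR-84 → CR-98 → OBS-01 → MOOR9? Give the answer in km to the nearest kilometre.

TG-51→MOOR-84: c = 0.123204 rad, d = 784.94 km
MOOR-84→CR-98: c = 0.029118 rad, d = 185.51 km
CR-98→OBS-01: c = 0.393938 rad, d = 2509.78 km
OBS-01→MOOR9: c = 0.168515 rad, d = 1073.61 km
Total = 784.94 + 185.51 + 2509.78 + 1073.61 = 4553.84 km

4554 km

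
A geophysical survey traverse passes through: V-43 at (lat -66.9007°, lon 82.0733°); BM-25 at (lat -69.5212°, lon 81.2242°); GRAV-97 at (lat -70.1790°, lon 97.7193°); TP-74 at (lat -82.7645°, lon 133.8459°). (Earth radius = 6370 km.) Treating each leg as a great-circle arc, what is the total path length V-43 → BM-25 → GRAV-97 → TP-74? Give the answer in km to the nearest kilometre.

2549 km

V-43→BM-25: c = 0.046065 rad, d = 293.43 km
BM-25→GRAV-97: c = 0.099523 rad, d = 633.96 km
GRAV-97→TP-74: c = 0.254616 rad, d = 1621.90 km
Total = 293.43 + 633.96 + 1621.90 = 2549.30 km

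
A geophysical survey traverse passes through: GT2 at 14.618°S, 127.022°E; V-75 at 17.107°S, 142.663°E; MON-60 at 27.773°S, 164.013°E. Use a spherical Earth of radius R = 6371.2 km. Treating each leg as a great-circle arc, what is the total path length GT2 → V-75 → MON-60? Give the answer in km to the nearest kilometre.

4184 km

GT2→V-75: c = 0.266075 rad, d = 1695.22 km
V-75→MON-60: c = 0.390579 rad, d = 2488.46 km
Total = 1695.22 + 2488.46 = 4183.67 km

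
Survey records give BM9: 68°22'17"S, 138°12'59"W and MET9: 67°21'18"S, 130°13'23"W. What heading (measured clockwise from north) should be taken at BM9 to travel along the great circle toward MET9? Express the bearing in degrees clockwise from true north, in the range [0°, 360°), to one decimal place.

BM9: φ = -68.37139°, λ = -138.21639°
MET9: φ = -67.35500°, λ = -130.22306°
Δλ = 7.9933°
y = sin Δλ · cos φ₂ = 0.053540
x = cos φ₁ sin φ₂ − sin φ₁ cos φ₂ cos Δλ = 0.014261
θ = atan2(y, x) = 75.0849° → 75.0849° (mod 360°)

75.1°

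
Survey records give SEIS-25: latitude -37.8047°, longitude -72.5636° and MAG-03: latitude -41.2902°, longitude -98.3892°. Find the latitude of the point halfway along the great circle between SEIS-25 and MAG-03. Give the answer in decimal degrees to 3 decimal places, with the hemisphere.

40.269°S

Bx = cos φ₂ cos Δλ = 0.676333,  By = cos φ₂ sin Δλ = -0.327325
φₘ = atan2(sin φ₁ + sin φ₂, √((cos φ₁ + Bx)² + By²)) = -40.26919°
λₘ = λ₁ + atan2(By, cos φ₁ + Bx) = -85.14638°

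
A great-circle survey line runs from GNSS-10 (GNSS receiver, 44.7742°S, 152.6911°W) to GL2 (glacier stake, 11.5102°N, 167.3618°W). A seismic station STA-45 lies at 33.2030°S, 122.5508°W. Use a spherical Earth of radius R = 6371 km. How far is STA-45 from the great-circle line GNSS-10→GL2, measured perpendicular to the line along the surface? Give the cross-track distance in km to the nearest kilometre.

δ₁₃ = central angle GNSS-10→STA-45 = 0.452474 rad  (haversine)
θ₁₃ = bearing GNSS-10→STA-45 = 73.945°,  θ₁₂ = bearing GNSS-10→GL2 = 342.952°
dₓₜ = R·arcsin(sin δ₁₃ · sin(θ₁₃ − θ₁₂)) = 6371·arcsin(0.43719·sin(-269.007°)) = 2882.250 km
|dₓₜ| = 2882.250 km

2882 km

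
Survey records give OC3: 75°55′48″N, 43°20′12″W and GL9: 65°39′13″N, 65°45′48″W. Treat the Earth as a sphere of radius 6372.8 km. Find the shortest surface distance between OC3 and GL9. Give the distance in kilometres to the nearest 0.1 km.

OC3: φ = +75.93000°, λ = -43.33667°
GL9: φ = +65.65361°, λ = -65.76333°
Δφ = -10.2764°,  Δλ = -22.4267°
a = sin²(Δφ/2) + cos φ₁ cos φ₂ sin²(Δλ/2) = 0.011811
c = 2·arcsin(√a) = 0.217784 rad = 12.4781°
d = R·c = 6372.8 × 0.217784 = 1387.9 km

1387.9 km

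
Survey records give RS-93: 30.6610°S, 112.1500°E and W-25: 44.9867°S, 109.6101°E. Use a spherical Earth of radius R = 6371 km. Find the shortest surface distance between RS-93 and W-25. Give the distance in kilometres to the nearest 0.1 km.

1608.3 km

Δφ = -14.3257°,  Δλ = -2.5399°
a = sin²(Δφ/2) + cos φ₁ cos φ₂ sin²(Δλ/2) = 0.015846
c = 2·arcsin(√a) = 0.252435 rad = 14.4635°
d = R·c = 6371 × 0.252435 = 1608.3 km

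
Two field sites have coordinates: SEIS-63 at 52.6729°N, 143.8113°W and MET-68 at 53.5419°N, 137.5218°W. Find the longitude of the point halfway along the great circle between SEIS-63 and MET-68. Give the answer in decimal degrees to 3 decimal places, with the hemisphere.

Bx = cos φ₂ cos Δλ = 0.590658,  By = cos φ₂ sin Δλ = 0.065100
φₘ = atan2(sin φ₁ + sin φ₂, √((cos φ₁ + Bx)² + By²)) = 53.14884°
λₘ = λ₁ + atan2(By, cos φ₁ + Bx) = -140.69835°

140.698°W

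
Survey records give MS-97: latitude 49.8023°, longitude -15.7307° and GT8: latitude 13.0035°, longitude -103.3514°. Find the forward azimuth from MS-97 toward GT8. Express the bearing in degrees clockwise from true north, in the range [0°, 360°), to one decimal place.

Δλ = -87.6207°
y = sin Δλ · cos φ₂ = -0.973516
x = cos φ₁ sin φ₂ − sin φ₁ cos φ₂ cos Δλ = 0.114331
θ = atan2(y, x) = -83.3018° → 276.6982° (mod 360°)

276.7°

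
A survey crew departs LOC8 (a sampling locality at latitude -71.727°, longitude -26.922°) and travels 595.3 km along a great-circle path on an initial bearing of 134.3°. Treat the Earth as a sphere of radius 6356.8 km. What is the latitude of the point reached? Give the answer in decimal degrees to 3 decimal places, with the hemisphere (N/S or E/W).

74.992°S

δ = d/R = 595.3/6356.8 = 0.093648 rad
φ₂ = arcsin(sin φ₁ cos δ + cos φ₁ sin δ cos θ)
   = arcsin(-0.94957·0.99562 + 0.31355·0.09351·-0.69842) = -74.99207°
λ₂ = λ₁ + atan2(sin θ sin δ cos φ₁, cos δ − sin φ₁ sin φ₂) = -11.94417°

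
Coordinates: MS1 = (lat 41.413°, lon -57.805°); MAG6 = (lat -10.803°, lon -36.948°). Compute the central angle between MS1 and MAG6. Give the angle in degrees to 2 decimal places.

55.64°

Δφ = -52.2160°,  Δλ = 20.8570°
a = sin²(Δφ/2) + cos φ₁ cos φ₂ sin²(Δλ/2) = 0.217793
c = 2·arcsin(√a) = 0.971073 rad = 55.6384°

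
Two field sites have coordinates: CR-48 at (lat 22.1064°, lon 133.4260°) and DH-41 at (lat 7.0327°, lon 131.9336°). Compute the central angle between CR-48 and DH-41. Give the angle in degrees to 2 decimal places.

15.14°

Δφ = -15.0737°,  Δλ = -1.4924°
a = sin²(Δφ/2) + cos φ₁ cos φ₂ sin²(Δλ/2) = 0.017360
c = 2·arcsin(√a) = 0.264282 rad = 15.1423°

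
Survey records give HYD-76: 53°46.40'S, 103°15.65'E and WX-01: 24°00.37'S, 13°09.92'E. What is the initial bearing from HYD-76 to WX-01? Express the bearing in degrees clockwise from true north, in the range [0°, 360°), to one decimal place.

HYD-76: φ = -53.77333°, λ = +103.26083°
WX-01: φ = -24.00617°, λ = +13.16533°
Δλ = -90.0955°
y = sin Δλ · cos φ₂ = -0.913500
x = cos φ₁ sin φ₂ − sin φ₁ cos φ₂ cos Δλ = -0.241660
θ = atan2(y, x) = -104.8178° → 255.1822° (mod 360°)

255.2°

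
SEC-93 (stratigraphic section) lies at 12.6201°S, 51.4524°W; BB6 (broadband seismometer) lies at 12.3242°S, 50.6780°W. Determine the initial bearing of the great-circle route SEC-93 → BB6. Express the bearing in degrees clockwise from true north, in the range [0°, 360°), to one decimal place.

68.7°

Δλ = 0.7744°
y = sin Δλ · cos φ₂ = 0.013204
x = cos φ₁ sin φ₂ − sin φ₁ cos φ₂ cos Δλ = 0.005145
θ = atan2(y, x) = 68.7117° → 68.7117° (mod 360°)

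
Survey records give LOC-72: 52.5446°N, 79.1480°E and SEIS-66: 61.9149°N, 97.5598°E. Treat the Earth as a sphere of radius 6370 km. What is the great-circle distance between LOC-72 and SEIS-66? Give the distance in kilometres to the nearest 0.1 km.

1510.9 km

Δφ = 9.3703°,  Δλ = 18.4118°
a = sin²(Δφ/2) + cos φ₁ cos φ₂ sin²(Δλ/2) = 0.013999
c = 2·arcsin(√a) = 0.237194 rad = 13.5902°
d = R·c = 6370 × 0.237194 = 1510.9 km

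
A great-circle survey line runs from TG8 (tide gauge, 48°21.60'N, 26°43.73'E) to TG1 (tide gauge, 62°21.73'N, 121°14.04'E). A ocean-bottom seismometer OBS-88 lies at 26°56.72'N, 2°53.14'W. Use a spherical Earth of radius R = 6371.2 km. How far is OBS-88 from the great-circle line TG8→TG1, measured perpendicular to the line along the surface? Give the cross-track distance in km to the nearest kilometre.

1187 km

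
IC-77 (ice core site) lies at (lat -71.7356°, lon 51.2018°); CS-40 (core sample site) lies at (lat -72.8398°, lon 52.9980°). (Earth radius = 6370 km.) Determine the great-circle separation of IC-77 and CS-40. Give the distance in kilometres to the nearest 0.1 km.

Δφ = -1.1042°,  Δλ = 1.7962°
a = sin²(Δφ/2) + cos φ₁ cos φ₂ sin²(Δλ/2) = 0.000116
c = 2·arcsin(√a) = 0.021501 rad = 1.2319°
d = R·c = 6370 × 0.021501 = 137.0 km

137.0 km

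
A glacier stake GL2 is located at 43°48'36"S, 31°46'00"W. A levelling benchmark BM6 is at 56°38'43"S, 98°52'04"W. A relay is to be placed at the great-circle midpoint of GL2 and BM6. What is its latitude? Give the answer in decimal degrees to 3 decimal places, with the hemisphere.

GL2: φ = -43.81000°, λ = -31.76667°
BM6: φ = -56.64528°, λ = -98.86778°
Bx = cos φ₂ cos Δλ = 0.213939,  By = cos φ₂ sin Δλ = -0.506491
φₘ = atan2(sin φ₁ + sin φ₂, √((cos φ₁ + Bx)² + By²)) = -55.14431°
λₘ = λ₁ + atan2(By, cos φ₁ + Bx) = -60.19632°

55.144°S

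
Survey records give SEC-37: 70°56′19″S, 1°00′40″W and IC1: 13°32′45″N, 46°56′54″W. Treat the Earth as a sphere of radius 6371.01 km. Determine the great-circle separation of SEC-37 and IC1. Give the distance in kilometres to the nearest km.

10011 km

SEC-37: φ = -70.93861°, λ = -1.01111°
IC1: φ = +13.54583°, λ = -46.94833°
Δφ = 84.4844°,  Δλ = -45.9372°
a = sin²(Δφ/2) + cos φ₁ cos φ₂ sin²(Δλ/2) = 0.500289
c = 2·arcsin(√a) = 1.571375 rad = 90.0332°
d = R·c = 6371.01 × 1.571375 = 10011.2 km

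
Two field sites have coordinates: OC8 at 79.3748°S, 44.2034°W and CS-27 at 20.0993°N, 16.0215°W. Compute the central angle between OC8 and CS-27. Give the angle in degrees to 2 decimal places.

100.67°

Δφ = 99.4741°,  Δλ = 28.1819°
a = sin²(Δφ/2) + cos φ₁ cos φ₂ sin²(Δλ/2) = 0.592564
c = 2·arcsin(√a) = 1.756999 rad = 100.6686°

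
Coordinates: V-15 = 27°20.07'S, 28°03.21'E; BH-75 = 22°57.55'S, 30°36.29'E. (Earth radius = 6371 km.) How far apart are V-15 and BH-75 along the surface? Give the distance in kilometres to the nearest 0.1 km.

V-15: φ = -27.33450°, λ = +28.05350°
BH-75: φ = -22.95917°, λ = +30.60483°
Δφ = 4.3753°,  Δλ = 2.5513°
a = sin²(Δφ/2) + cos φ₁ cos φ₂ sin²(Δλ/2) = 0.001863
c = 2·arcsin(√a) = 0.086342 rad = 4.9470°
d = R·c = 6371 × 0.086342 = 550.1 km

550.1 km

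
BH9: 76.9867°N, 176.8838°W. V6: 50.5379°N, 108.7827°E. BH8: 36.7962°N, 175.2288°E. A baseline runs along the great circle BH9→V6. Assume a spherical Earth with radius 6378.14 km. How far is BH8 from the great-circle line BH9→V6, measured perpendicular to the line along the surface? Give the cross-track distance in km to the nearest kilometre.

δ₁₃ = central angle BH9→BH8 = 0.704096 rad  (haversine)
θ₁₃ = bearing BH9→BH8 = 189.773°,  θ₁₂ = bearing BH9→V6 = 270.621°
dₓₜ = R·arcsin(sin δ₁₃ · sin(θ₁₃ − θ₁₂)) = 6378.14·arcsin(0.64734·sin(-80.847°)) = -4422.162 km
|dₓₜ| = 4422.162 km

4422 km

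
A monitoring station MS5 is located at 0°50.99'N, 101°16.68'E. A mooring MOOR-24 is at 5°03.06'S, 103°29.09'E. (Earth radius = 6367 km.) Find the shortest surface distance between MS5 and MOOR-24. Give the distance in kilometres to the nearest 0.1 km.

MS5: φ = +0.84983°, λ = +101.27800°
MOOR-24: φ = -5.05100°, λ = +103.48483°
Δφ = -5.9008°,  Δλ = 2.2068°
a = sin²(Δφ/2) + cos φ₁ cos φ₂ sin²(Δλ/2) = 0.003019
c = 2·arcsin(√a) = 0.109941 rad = 6.2991°
d = R·c = 6367 × 0.109941 = 700.0 km

700.0 km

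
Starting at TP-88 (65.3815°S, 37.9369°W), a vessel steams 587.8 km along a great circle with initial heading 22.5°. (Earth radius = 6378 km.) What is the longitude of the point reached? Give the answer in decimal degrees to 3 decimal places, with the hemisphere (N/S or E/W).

33.843°W

δ = d/R = 587.8/6378 = 0.092161 rad
φ₂ = arcsin(sin φ₁ cos δ + cos φ₁ sin δ cos θ)
   = arcsin(-0.90910·0.99576 + 0.41657·0.09203·0.92388) = -60.43825°
λ₂ = λ₁ + atan2(sin θ sin δ cos φ₁, cos δ − sin φ₁ sin φ₂) = -33.84338°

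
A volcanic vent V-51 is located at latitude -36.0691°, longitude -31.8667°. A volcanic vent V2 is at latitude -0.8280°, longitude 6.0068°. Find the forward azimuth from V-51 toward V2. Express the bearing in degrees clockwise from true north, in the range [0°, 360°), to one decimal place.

53.6°

Δλ = 37.8735°
y = sin Δλ · cos φ₂ = 0.613856
x = cos φ₁ sin φ₂ − sin φ₁ cos φ₂ cos Δλ = 0.453020
θ = atan2(y, x) = 53.5731° → 53.5731° (mod 360°)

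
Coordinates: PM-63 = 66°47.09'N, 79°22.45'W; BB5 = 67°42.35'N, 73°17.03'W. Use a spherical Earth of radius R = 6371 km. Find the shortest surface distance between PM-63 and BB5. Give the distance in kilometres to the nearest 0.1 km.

281.1 km

PM-63: φ = +66.78483°, λ = -79.37417°
BB5: φ = +67.70583°, λ = -73.28383°
Δφ = 0.9210°,  Δλ = 6.0903°
a = sin²(Δφ/2) + cos φ₁ cos φ₂ sin²(Δλ/2) = 0.000487
c = 2·arcsin(√a) = 0.044122 rad = 2.5280°
d = R·c = 6371 × 0.044122 = 281.1 km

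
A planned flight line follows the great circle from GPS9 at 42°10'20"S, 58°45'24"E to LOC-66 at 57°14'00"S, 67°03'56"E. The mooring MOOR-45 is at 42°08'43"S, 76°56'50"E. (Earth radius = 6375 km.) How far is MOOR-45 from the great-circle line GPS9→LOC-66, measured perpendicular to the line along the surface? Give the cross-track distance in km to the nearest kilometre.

GPS9: φ = -42.17222°, λ = +58.75667°
LOC-66: φ = -57.23333°, λ = +67.06556°
MOOR-45: φ = -42.14528°, λ = +76.94722°
δ₁₃ = central angle GPS9→MOOR-45 = 0.234901 rad  (haversine)
θ₁₃ = bearing GPS9→MOOR-45 = 96.019°,  θ₁₂ = bearing GPS9→LOC-66 = 163.478°
dₓₜ = R·arcsin(sin δ₁₃ · sin(θ₁₃ − θ₁₂)) = 6375·arcsin(0.23275·sin(-67.458°)) = -1381.183 km
|dₓₜ| = 1381.183 km

1381 km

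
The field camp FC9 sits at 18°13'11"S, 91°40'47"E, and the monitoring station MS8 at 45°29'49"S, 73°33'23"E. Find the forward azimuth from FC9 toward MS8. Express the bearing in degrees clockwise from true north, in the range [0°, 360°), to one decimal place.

204.9°

FC9: φ = -18.21972°, λ = +91.67972°
MS8: φ = -45.49694°, λ = +73.55639°
Δλ = -18.1233°
y = sin Δλ · cos φ₂ = -0.218039
x = cos φ₁ sin φ₂ − sin φ₁ cos φ₂ cos Δλ = -0.469169
θ = atan2(y, x) = -155.0741° → 204.9259° (mod 360°)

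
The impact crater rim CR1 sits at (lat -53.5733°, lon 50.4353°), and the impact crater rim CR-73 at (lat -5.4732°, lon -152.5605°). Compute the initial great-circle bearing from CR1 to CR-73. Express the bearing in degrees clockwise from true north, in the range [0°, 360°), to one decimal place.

153.9°

Δλ = 157.0042°
y = sin Δλ · cos φ₂ = 0.388883
x = cos φ₁ sin φ₂ − sin φ₁ cos φ₂ cos Δλ = -0.793936
θ = atan2(y, x) = 153.9037° → 153.9037° (mod 360°)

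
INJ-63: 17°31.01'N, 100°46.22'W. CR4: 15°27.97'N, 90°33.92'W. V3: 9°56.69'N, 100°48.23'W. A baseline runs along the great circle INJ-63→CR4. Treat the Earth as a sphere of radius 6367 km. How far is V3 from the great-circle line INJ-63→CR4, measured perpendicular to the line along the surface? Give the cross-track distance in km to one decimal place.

828.3 km

INJ-63: φ = +17.51683°, λ = -100.77033°
CR4: φ = +15.46617°, λ = -90.56533°
V3: φ = +9.94483°, λ = -100.80383°
δ₁₃ = central angle INJ-63→V3 = 0.132158 rad  (haversine)
θ₁₃ = bearing INJ-63→V3 = 180.250°,  θ₁₂ = bearing INJ-63→CR4 = 100.353°
dₓₜ = R·arcsin(sin δ₁₃ · sin(θ₁₃ − θ₁₂)) = 6367·arcsin(0.13177·sin(79.898°)) = 828.326 km
|dₓₜ| = 828.326 km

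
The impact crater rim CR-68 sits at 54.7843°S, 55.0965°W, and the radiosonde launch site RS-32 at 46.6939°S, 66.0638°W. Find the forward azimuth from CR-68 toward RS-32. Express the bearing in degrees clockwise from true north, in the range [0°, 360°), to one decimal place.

Δλ = -10.9673°
y = sin Δλ · cos φ₂ = -0.130491
x = cos φ₁ sin φ₂ − sin φ₁ cos φ₂ cos Δλ = 0.130501
θ = atan2(y, x) = -44.9978° → 315.0022° (mod 360°)

315.0°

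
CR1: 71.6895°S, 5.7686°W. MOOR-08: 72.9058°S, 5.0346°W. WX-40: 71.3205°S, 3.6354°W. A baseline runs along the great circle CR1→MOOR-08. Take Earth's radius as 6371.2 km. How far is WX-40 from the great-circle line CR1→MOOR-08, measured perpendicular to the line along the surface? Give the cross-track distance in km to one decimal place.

δ₁₃ = central angle CR1→WX-40 = 0.013451 rad  (haversine)
θ₁₃ = bearing CR1→WX-40 = 62.411°,  θ₁₂ = bearing CR1→MOOR-08 = 169.951°
dₓₜ = R·arcsin(sin δ₁₃ · sin(θ₁₃ − θ₁₂)) = 6371.2·arcsin(0.01345·sin(-107.540°)) = -81.716 km
|dₓₜ| = 81.716 km

81.7 km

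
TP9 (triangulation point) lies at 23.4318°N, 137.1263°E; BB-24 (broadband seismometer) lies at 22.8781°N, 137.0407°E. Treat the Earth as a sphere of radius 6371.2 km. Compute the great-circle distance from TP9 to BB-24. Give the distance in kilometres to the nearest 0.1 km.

62.2 km

Δφ = -0.5537°,  Δλ = -0.0856°
a = sin²(Δφ/2) + cos φ₁ cos φ₂ sin²(Δλ/2) = 0.000024
c = 2·arcsin(√a) = 0.009761 rad = 0.5593°
d = R·c = 6371.2 × 0.009761 = 62.2 km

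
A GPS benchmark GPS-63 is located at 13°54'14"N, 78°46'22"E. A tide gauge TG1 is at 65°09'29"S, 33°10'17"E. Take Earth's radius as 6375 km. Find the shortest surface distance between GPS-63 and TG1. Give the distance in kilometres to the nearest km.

9585 km

GPS-63: φ = +13.90389°, λ = +78.77278°
TG1: φ = -65.15806°, λ = +33.17139°
Δφ = -79.0619°,  Δλ = -45.6014°
a = sin²(Δφ/2) + cos φ₁ cos φ₂ sin²(Δλ/2) = 0.466369
c = 2·arcsin(√a) = 1.503484 rad = 86.1433°
d = R·c = 6375 × 1.503484 = 9584.7 km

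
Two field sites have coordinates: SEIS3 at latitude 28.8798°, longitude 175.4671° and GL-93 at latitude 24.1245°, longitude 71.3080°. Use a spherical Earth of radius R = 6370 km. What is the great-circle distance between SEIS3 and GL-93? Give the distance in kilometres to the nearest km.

Δφ = -4.7553°,  Δλ = -104.1591°
a = sin²(Δφ/2) + cos φ₁ cos φ₂ sin²(Δλ/2) = 0.499042
c = 2·arcsin(√a) = 1.568881 rad = 89.8903°
d = R·c = 6370 × 1.568881 = 9993.8 km

9994 km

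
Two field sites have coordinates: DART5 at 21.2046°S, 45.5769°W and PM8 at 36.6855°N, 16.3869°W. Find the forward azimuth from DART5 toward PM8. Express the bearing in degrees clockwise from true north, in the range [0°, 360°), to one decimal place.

25.8°

Δλ = 29.1900°
y = sin Δλ · cos φ₂ = 0.391106
x = cos φ₁ sin φ₂ − sin φ₁ cos φ₂ cos Δλ = 0.810195
θ = atan2(y, x) = 25.7680° → 25.7680° (mod 360°)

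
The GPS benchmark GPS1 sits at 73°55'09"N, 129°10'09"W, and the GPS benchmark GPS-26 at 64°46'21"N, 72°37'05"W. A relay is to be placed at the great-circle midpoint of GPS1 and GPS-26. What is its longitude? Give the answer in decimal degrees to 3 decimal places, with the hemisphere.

94.382°W

GPS1: φ = +73.91917°, λ = -129.16917°
GPS-26: φ = +64.77250°, λ = -72.61806°
Bx = cos φ₂ cos Δλ = 0.234926,  By = cos φ₂ sin Δλ = 0.355623
φₘ = atan2(sin φ₁ + sin φ₂, √((cos φ₁ + Bx)² + By²)) = 71.52389°
λₘ = λ₁ + atan2(By, cos φ₁ + Bx) = -94.38199°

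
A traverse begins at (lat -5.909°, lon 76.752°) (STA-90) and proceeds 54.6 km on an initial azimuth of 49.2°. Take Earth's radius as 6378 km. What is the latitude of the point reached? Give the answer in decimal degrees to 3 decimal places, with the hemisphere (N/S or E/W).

5.588°S

δ = d/R = 54.6/6378 = 0.008561 rad
φ₂ = arcsin(sin φ₁ cos δ + cos φ₁ sin δ cos θ)
   = arcsin(-0.10295·0.99996 + 0.99469·0.00856·0.65342) = -5.58838°
λ₂ = λ₁ + atan2(sin θ sin δ cos φ₁, cos δ − sin φ₁ sin φ₂) = 77.12507°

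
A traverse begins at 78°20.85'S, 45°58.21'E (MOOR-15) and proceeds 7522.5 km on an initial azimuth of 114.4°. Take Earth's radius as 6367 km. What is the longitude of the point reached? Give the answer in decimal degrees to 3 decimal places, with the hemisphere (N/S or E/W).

155.428°E

MOOR-15: φ = -78.34750°, λ = +45.97017°
δ = d/R = 7522.5/6367 = 1.181483 rad
φ₂ = arcsin(sin φ₁ cos δ + cos φ₁ sin δ cos θ)
   = arcsin(-0.97939·0.37955 + 0.20198·0.92517·-0.41310) = -26.67470°
λ₂ = λ₁ + atan2(sin θ sin δ cos φ₁, cos δ − sin φ₁ sin φ₂) = 155.42765°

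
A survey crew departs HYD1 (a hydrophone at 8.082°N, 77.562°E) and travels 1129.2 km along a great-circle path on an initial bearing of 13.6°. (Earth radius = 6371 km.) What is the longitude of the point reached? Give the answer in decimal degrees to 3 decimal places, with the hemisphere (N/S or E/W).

80.060°E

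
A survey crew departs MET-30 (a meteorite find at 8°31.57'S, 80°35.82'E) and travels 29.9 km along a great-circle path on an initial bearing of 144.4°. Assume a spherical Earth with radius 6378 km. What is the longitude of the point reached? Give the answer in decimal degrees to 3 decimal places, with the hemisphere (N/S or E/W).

MET-30: φ = -8.52617°, λ = +80.59700°
δ = d/R = 29.9/6378 = 0.004688 rad
φ₂ = arcsin(sin φ₁ cos δ + cos φ₁ sin δ cos θ)
   = arcsin(-0.14826·0.99999 + 0.98895·0.00469·-0.81310) = -8.74453°
λ₂ = λ₁ + atan2(sin θ sin δ cos φ₁, cos δ − sin φ₁ sin φ₂) = 80.75520°

80.755°E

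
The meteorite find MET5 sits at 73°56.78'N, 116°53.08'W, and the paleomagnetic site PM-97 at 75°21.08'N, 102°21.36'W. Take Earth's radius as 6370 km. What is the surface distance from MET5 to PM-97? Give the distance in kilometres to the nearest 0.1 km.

453.8 km

MET5: φ = +73.94633°, λ = -116.88467°
PM-97: φ = +75.35133°, λ = -102.35600°
Δφ = 1.4050°,  Δλ = 14.5287°
a = sin²(Δφ/2) + cos φ₁ cos φ₂ sin²(Δλ/2) = 0.001268
c = 2·arcsin(√a) = 0.071247 rad = 4.0821°
d = R·c = 6370 × 0.071247 = 453.8 km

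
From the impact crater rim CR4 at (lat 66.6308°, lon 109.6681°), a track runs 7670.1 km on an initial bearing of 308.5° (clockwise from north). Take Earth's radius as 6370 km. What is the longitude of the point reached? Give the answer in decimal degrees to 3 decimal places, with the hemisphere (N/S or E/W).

δ = d/R = 7670.1/6370 = 1.204097 rad
φ₂ = arcsin(sin φ₁ cos δ + cos φ₁ sin δ cos θ)
   = arcsin(0.91797·0.35854 + 0.39665·0.93352·0.62251) = 34.03030°
λ₂ = λ₁ + atan2(sin θ sin δ cos φ₁, cos δ − sin φ₁ sin φ₂) = -8.50201°

8.502°W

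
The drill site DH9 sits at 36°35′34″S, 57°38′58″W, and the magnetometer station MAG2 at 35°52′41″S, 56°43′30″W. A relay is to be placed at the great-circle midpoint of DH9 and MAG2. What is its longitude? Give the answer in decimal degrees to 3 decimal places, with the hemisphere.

DH9: φ = -36.59278°, λ = -57.64944°
MAG2: φ = -35.87806°, λ = -56.72500°
Bx = cos φ₂ cos Δλ = 0.810161,  By = cos φ₂ sin Δλ = 0.013073
φₘ = atan2(sin φ₁ + sin φ₂, √((cos φ₁ + Bx)² + By²)) = -36.23631°
λₘ = λ₁ + atan2(By, cos φ₁ + Bx) = -57.18511°

57.185°W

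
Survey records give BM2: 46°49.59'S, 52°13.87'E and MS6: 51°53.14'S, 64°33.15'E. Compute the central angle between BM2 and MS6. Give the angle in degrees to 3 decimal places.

9.468°

BM2: φ = -46.82650°, λ = +52.23117°
MS6: φ = -51.88567°, λ = +64.55250°
Δφ = -5.0592°,  Δλ = 12.3213°
a = sin²(Δφ/2) + cos φ₁ cos φ₂ sin²(Δλ/2) = 0.006812
c = 2·arcsin(√a) = 0.165254 rad = 9.4684°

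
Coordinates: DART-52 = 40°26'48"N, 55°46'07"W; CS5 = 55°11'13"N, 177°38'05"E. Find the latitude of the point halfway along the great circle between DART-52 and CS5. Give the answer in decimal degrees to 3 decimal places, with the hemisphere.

DART-52: φ = +40.44667°, λ = -55.76861°
CS5: φ = +55.18694°, λ = +177.63472°
Bx = cos φ₂ cos Δλ = -0.340359,  By = cos φ₂ sin Δλ = -0.458349
φₘ = atan2(sin φ₁ + sin φ₂, √((cos φ₁ + Bx)² + By²)) = 67.05807°
λₘ = λ₁ + atan2(By, cos φ₁ + Bx) = -103.22432°

67.058°N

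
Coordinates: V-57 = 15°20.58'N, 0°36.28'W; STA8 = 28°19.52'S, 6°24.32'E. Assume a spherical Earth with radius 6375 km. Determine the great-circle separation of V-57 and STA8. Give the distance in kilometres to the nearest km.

V-57: φ = +15.34300°, λ = -0.60467°
STA8: φ = -28.32533°, λ = +6.40533°
Δφ = -43.6683°,  Δλ = 7.0100°
a = sin²(Δφ/2) + cos φ₁ cos φ₂ sin²(Δλ/2) = 0.141498
c = 2·arcsin(√a) = 0.771303 rad = 44.1924°
d = R·c = 6375 × 0.771303 = 4917.1 km

4917 km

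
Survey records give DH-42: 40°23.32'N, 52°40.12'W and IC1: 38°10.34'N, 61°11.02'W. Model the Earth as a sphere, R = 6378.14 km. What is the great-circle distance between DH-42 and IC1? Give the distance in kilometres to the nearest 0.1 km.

773.7 km

DH-42: φ = +40.38867°, λ = -52.66867°
IC1: φ = +38.17233°, λ = -61.18367°
Δφ = -2.2163°,  Δλ = -8.5150°
a = sin²(Δφ/2) + cos φ₁ cos φ₂ sin²(Δλ/2) = 0.003674
c = 2·arcsin(√a) = 0.121305 rad = 6.9503°
d = R·c = 6378.14 × 0.121305 = 773.7 km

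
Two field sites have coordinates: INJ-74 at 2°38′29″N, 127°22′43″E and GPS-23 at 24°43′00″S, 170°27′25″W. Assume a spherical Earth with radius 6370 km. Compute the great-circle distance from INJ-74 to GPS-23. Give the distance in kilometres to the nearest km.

INJ-74: φ = +2.64139°, λ = +127.37861°
GPS-23: φ = -24.71667°, λ = -170.45694°
Δφ = -27.3581°,  Δλ = 62.1644°
a = sin²(Δφ/2) + cos φ₁ cos φ₂ sin²(Δλ/2) = 0.297781
c = 2·arcsin(√a) = 1.154432 rad = 66.1441°
d = R·c = 6370 × 1.154432 = 7353.7 km

7354 km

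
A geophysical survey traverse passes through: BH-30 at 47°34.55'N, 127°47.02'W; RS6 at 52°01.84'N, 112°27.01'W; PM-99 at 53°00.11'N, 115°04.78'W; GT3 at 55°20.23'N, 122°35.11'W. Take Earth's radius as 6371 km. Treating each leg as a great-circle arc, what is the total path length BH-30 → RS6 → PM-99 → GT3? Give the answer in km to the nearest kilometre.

1965 km

BH-30: φ = +47.57583°, λ = -127.78367°
RS6: φ = +52.03067°, λ = -112.45017°
PM-99: φ = +53.00183°, λ = -115.07967°
GT3: φ = +55.33717°, λ = -122.58517°
BH-30→RS6: c = 0.188937 rad, d = 1203.72 km
RS6→PM-99: c = 0.032666 rad, d = 208.12 km
PM-99→GT3: c = 0.086779 rad, d = 552.87 km
Total = 1203.72 + 208.12 + 552.87 = 1964.71 km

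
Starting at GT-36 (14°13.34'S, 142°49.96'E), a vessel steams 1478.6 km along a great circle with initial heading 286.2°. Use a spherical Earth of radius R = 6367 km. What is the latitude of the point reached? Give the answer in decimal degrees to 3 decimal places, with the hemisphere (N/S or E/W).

10.186°S

GT-36: φ = -14.22233°, λ = +142.83267°
δ = d/R = 1478.6/6367 = 0.232229 rad
φ₂ = arcsin(sin φ₁ cos δ + cos φ₁ sin δ cos θ)
   = arcsin(-0.24569·0.97316 + 0.96935·0.23015·0.27899) = -10.18628°
λ₂ = λ₁ + atan2(sin θ sin δ cos φ₁, cos δ − sin φ₁ sin φ₂) = 129.85637°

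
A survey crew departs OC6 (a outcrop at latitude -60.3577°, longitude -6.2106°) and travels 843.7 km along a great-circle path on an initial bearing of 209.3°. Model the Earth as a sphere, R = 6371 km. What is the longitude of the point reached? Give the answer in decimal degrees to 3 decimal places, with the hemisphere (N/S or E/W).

δ = d/R = 843.7/6371 = 0.132428 rad
φ₂ = arcsin(sin φ₁ cos δ + cos φ₁ sin δ cos θ)
   = arcsin(-0.86913·0.99124 + 0.49458·0.13204·-0.87207) = -66.70357°
λ₂ = λ₁ + atan2(sin θ sin δ cos φ₁, cos δ − sin φ₁ sin φ₂) = -15.61431°

15.614°W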